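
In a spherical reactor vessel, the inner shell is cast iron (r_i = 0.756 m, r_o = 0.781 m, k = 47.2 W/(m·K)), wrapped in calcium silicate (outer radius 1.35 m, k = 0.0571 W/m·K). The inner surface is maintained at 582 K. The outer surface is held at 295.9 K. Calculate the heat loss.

Q = 380 W

Resistance network (inner→outer):
  R_cast iron = (1/0.756 − 1/0.781)/(4πk) = 0.04234/(4π·47.2) = 7.139×10^-5 K/W
  R_calcium silicate = (1/0.781 − 1/1.35)/(4πk) = 0.5397/(4π·0.0571) = 0.7521 K/W
ΣR = 7.139×10^-5 + 0.7521 = 0.7522 K/W
Q = ΔT/ΣR = (582 K − 295.9 K)/0.7522 = 380 W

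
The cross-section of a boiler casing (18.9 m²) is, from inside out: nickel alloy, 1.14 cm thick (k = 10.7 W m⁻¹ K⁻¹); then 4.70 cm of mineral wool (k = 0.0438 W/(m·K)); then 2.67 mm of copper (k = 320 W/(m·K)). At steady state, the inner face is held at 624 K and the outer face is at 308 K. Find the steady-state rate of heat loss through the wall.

Series thermal resistances, inner to outer:
  R_nickel alloy = L/(kA) = 0.0114/(10.7·18.9) = 5.637×10^-5 K/W
  R_mineral wool = L/(kA) = 0.0470/(0.0438·18.9) = 0.05678 K/W
  R_copper = L/(kA) = 0.00267/(320·18.9) = 4.415×10^-7 K/W
ΣR = 5.637×10^-5 + 0.05678 + 4.415×10^-7 = 0.05684 K/W
Q = ΔT/ΣR = (624 K − 308 K)/0.05684 = 5560 W

Q = 5.56 kW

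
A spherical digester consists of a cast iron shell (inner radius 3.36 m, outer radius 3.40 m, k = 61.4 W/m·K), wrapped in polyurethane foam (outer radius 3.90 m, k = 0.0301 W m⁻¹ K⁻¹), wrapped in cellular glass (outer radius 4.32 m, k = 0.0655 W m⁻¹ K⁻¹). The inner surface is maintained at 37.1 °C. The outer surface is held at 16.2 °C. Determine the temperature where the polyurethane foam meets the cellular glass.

Resistance network (inner→outer):
  R_cast iron = (1/3.36 − 1/3.40)/(4πk) = 0.003501/(4π·61.4) = 4.538×10^-6 K/W
  R_polyurethane foam = (1/3.40 − 1/3.90)/(4πk) = 0.03771/(4π·0.0301) = 0.09969 K/W
  R_cellular glass = (1/3.90 − 1/4.32)/(4πk) = 0.02493/(4π·0.0655) = 0.03029 K/W
ΣR = 4.538×10^-6 + 0.09969 + 0.03029 = 0.1300 K/W
Q = ΔT/ΣR = (37.1 °C − 16.2 °C)/0.1300 = 160.8 W
From the inner boundary to the polyurethane foam/cellular glass interface, ΣR_partial = 0.09969 K/W.
T_interface = T_in − Q·ΣR_partial = 37.1 °C − (160.8)(0.09969) = 21.1 °C

T = 21.1 °C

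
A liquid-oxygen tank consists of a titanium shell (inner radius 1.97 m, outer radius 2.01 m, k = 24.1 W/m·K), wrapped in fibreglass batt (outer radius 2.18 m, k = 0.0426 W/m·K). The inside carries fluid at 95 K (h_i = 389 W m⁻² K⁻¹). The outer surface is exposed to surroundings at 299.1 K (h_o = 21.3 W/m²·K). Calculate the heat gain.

Treat each layer as a resistance in series:
  R_conv,in = 1/(4πr²h) = 1/(4π·1.97²·389) = 5.271×10^-5 K/W
  R_titanium = (1/1.97 − 1/2.01)/(4πk) = 0.01010/(4π·24.1) = 3.336×10^-5 K/W
  R_fibreglass batt = (1/2.01 − 1/2.18)/(4πk) = 0.03880/(4π·0.0426) = 0.07247 K/W
  R_conv,out = 1/(4πr²h) = 1/(4π·2.18²·21.3) = 7.861×10^-4 K/W
ΣR = 5.271×10^-5 + 3.336×10^-5 + 0.07247 + 7.861×10^-4 = 0.07334 K/W
Q = ΔT/ΣR = (95 K − 299.1 K)/0.07334 = -2780 W
(Negative Q ⇒ heat flows inward; heat gain = 2780 W.)

Q = 2780 W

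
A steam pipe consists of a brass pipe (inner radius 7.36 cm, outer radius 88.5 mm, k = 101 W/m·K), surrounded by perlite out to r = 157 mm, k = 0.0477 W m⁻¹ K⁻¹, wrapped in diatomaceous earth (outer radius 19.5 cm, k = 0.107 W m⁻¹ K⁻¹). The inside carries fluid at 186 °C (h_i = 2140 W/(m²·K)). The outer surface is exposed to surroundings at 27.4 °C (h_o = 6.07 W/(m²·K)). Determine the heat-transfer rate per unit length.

Treat each layer as a resistance in series:
  R'_conv,in = 1/(2πr h) = 1/(2π·0.0736·2140) = 0.001010 m·K/W
  R'_brass = ln(0.0885/0.0736)/(2πk) = 0.1844/(2π·101) = 2.905×10^-4 m·K/W
  R'_perlite = ln(0.157/0.0885)/(2πk) = 0.5732/(2π·0.0477) = 1.913 m·K/W
  R'_diatomaceous earth = ln(0.195/0.157)/(2πk) = 0.2168/(2π·0.107) = 0.3224 m·K/W
  R'_conv,out = 1/(2πr h) = 1/(2π·0.195·6.07) = 0.1345 m·K/W
ΣR = 0.001010 + 2.905×10^-4 + 1.913 + 0.3224 + 0.1345 = 2.371 m·K/W
Q' = ΔT/ΣR = (186 °C − 27.4 °C)/2.371 = 66.9 W/m

Q' = 66.9 W/m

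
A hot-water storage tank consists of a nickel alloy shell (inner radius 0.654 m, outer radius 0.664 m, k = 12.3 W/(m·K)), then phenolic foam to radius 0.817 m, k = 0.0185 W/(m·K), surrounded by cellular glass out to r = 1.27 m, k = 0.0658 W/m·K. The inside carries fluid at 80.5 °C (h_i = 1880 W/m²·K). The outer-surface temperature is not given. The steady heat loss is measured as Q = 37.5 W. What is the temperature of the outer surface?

T_out = 15.2 °C

Series resistances:
  R_conv,in = 1/(4πr²h) = 1/(4π·0.654²·1880) = 9.896×10^-5 K/W
  R_nickel alloy = (1/0.654 − 1/0.664)/(4πk) = 0.02303/(4π·12.3) = 1.490×10^-4 K/W
  R_phenolic foam = (1/0.664 − 1/0.817)/(4πk) = 0.2820/(4π·0.0185) = 1.213 K/W
  R_cellular glass = (1/0.817 − 1/1.27)/(4πk) = 0.4366/(4π·0.0658) = 0.5280 K/W
ΣR = 1.741 K/W
ΔT = Q·ΣR = 37.5 × 1.741 = 65.29 K
Heat flows outward, so T_out = T_in − ΔT = 80.5 − 65.29 = 15.2 °C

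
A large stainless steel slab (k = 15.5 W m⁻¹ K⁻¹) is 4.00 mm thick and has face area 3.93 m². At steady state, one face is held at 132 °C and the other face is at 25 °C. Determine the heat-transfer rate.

Q = 1630 kW

Q = kA·ΔT/L = 15.5 × 3.93 × |132 °C − 25 °C| / 0.00400 = 1.63×10^6 W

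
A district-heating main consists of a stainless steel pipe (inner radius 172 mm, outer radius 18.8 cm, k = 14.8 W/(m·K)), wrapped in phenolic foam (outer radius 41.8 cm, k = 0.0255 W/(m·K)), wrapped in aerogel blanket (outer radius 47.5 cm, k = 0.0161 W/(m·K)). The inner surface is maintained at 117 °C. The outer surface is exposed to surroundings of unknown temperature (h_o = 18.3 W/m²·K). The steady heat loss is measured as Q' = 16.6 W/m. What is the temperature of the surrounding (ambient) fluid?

Series resistances:
  R'_stainless steel = ln(0.188/0.172)/(2πk) = 0.08895/(2π·14.8) = 9.565×10^-4 m·K/W
  R'_phenolic foam = ln(0.418/0.188)/(2πk) = 0.7990/(2π·0.0255) = 4.987 m·K/W
  R'_aerogel blanket = ln(0.475/0.418)/(2πk) = 0.1278/(2π·0.0161) = 1.264 m·K/W
  R'_conv,out = 1/(2πr h) = 1/(2π·0.475·18.3) = 0.01831 m·K/W
ΣR = 6.270 m·K/W
ΔT = Q'·ΣR = 16.6 × 6.270 = 104.1 K
Heat flows outward, so T_out = T_in − ΔT = 117 − 104.1 = 12.9 °C

T_out = 12.9 °C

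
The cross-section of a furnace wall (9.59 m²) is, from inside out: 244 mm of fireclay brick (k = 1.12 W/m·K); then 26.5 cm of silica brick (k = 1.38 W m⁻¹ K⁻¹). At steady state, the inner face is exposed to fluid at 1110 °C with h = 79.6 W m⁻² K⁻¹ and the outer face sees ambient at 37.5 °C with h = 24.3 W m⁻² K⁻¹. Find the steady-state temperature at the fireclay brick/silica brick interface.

Series thermal resistances, inner to outer:
  R_conv,in = 1/(hA) = 1/(79.6·9.59) = 0.001310 K/W
  R_fireclay brick = L/(kA) = 0.244/(1.12·9.59) = 0.02272 K/W
  R_silica brick = L/(kA) = 0.265/(1.38·9.59) = 0.02002 K/W
  R_conv,out = 1/(hA) = 1/(24.3·9.59) = 0.004291 K/W
ΣR = 0.001310 + 0.02272 + 0.02002 + 0.004291 = 0.04834 K/W
Q = ΔT/ΣR = (1110 °C − 37.5 °C)/0.04834 = 22190 W
From the inner boundary to the fireclay brick/silica brick interface, ΣR_partial = 0.02403 K/W.
T_interface = T_in − Q·ΣR_partial = 1110 °C − (22190)(0.02403) = 577 °C

T = 577 °C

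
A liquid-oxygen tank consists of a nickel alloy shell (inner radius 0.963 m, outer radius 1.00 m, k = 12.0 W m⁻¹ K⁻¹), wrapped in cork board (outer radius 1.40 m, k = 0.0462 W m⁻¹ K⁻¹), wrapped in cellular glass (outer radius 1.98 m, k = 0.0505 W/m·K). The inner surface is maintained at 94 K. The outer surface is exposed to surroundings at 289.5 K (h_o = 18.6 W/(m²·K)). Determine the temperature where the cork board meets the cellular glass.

Resistance network (inner→outer):
  R_nickel alloy = (1/0.963 − 1/1.00)/(4πk) = 0.03842/(4π·12.0) = 2.548×10^-4 K/W
  R_cork board = (1/1.00 − 1/1.40)/(4πk) = 0.2857/(4π·0.0462) = 0.4921 K/W
  R_cellular glass = (1/1.40 − 1/1.98)/(4πk) = 0.2092/(4π·0.0505) = 0.3297 K/W
  R_conv,out = 1/(4πr²h) = 1/(4π·1.98²·18.6) = 0.001091 K/W
ΣR = 2.548×10^-4 + 0.4921 + 0.3297 + 0.001091 = 0.8231 K/W
Q = ΔT/ΣR = (94 K − 289.5 K)/0.8231 = -237.5 W
From the inner boundary to the cork board/cellular glass interface, ΣR_partial = 0.4924 K/W.
T_interface = T_in − Q·ΣR_partial = 94 K − (-237.5)(0.4924) = 210.9 K

T = 210.9 K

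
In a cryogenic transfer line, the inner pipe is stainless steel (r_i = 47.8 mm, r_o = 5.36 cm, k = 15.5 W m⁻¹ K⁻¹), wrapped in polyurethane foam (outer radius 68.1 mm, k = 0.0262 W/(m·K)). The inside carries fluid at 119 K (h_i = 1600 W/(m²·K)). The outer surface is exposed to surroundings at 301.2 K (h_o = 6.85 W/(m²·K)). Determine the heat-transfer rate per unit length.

Treat each layer as a resistance in series:
  R'_conv,in = 1/(2πr h) = 1/(2π·0.0478·1600) = 0.002081 m·K/W
  R'_stainless steel = ln(0.0536/0.0478)/(2πk) = 0.1145/(2π·15.5) = 0.001176 m·K/W
  R'_polyurethane foam = ln(0.0681/0.0536)/(2πk) = 0.2394/(2π·0.0262) = 1.454 m·K/W
  R'_conv,out = 1/(2πr h) = 1/(2π·0.0681·6.85) = 0.3412 m·K/W
ΣR = 0.002081 + 0.001176 + 1.454 + 0.3412 = 1.798 m·K/W
Q' = ΔT/ΣR = (119 K − 301.2 K)/1.798 = -101 W/m
(Negative Q' ⇒ heat flows inward; heat gain = 101 W/m.)

Q' = 101 W/m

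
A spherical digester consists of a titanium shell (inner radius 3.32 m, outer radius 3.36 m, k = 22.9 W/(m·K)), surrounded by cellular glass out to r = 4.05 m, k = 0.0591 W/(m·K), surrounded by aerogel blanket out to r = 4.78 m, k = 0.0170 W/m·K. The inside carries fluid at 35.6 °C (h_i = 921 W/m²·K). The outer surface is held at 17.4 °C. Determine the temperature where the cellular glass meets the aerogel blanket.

T = 30.5 °C

Treat each layer as a resistance in series:
  R_conv,in = 1/(4πr²h) = 1/(4π·3.32²·921) = 7.839×10^-6 K/W
  R_titanium = (1/3.32 − 1/3.36)/(4πk) = 0.003586/(4π·22.9) = 1.246×10^-5 K/W
  R_cellular glass = (1/3.36 − 1/4.05)/(4πk) = 0.05071/(4π·0.0591) = 0.06827 K/W
  R_aerogel blanket = (1/4.05 − 1/4.78)/(4πk) = 0.03771/(4π·0.0170) = 0.1765 K/W
ΣR = 7.839×10^-6 + 1.246×10^-5 + 0.06827 + 0.1765 = 0.2448 K/W
Q = ΔT/ΣR = (35.6 °C − 17.4 °C)/0.2448 = 74.35 W
From the inner boundary to the cellular glass/aerogel blanket interface, ΣR_partial = 0.06829 K/W.
T_interface = T_in − Q·ΣR_partial = 35.6 °C − (74.35)(0.06829) = 30.5 °C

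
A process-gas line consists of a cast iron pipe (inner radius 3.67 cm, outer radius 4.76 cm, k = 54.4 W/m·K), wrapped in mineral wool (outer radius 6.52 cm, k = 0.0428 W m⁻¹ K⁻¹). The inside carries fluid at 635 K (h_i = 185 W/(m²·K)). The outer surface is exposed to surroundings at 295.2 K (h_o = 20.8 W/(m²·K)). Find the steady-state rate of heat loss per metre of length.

Q' = 259 W/m

Series thermal resistances, inner to outer:
  R'_conv,in = 1/(2πr h) = 1/(2π·0.0367·185) = 0.02344 m·K/W
  R'_cast iron = ln(0.0476/0.0367)/(2πk) = 0.2601/(2π·54.4) = 7.608×10^-4 m·K/W
  R'_mineral wool = ln(0.0652/0.0476)/(2πk) = 0.3146/(2π·0.0428) = 1.170 m·K/W
  R'_conv,out = 1/(2πr h) = 1/(2π·0.0652·20.8) = 0.1174 m·K/W
ΣR = 0.02344 + 7.608×10^-4 + 1.170 + 0.1174 = 1.312 m·K/W
Q' = ΔT/ΣR = (635 K − 295.2 K)/1.312 = 259 W/m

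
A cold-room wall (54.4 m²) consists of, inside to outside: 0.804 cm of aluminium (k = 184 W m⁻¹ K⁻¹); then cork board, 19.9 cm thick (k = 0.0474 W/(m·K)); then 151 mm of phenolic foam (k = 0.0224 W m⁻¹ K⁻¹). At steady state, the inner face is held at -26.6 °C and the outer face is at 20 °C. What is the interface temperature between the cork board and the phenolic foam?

T = -8.72 °C

Resistance network (inner→outer):
  R_aluminium = L/(kA) = 0.00804/(184·54.4) = 8.032×10^-7 K/W
  R_cork board = L/(kA) = 0.199/(0.0474·54.4) = 0.07717 K/W
  R_phenolic foam = L/(kA) = 0.151/(0.0224·54.4) = 0.1239 K/W
ΣR = 8.032×10^-7 + 0.07717 + 0.1239 = 0.2011 K/W
Q = ΔT/ΣR = (-26.6 °C − 20 °C)/0.2011 = -231.7 W
From the inner boundary to the cork board/phenolic foam interface, ΣR_partial = 0.07717 K/W.
T_interface = T_in − Q·ΣR_partial = -26.6 °C − (-231.7)(0.07717) = -8.72 °C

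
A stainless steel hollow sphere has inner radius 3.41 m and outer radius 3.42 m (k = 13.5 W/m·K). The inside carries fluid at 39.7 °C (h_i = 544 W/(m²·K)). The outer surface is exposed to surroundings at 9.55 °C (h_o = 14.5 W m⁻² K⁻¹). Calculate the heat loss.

Resistance network (inner→outer):
  R_conv,in = 1/(4πr²h) = 1/(4π·3.41²·544) = 1.258×10^-5 K/W
  R_stainless steel = (1/3.41 − 1/3.42)/(4πk) = 8.575×10^-4/(4π·13.5) = 5.054×10^-6 K/W
  R_conv,out = 1/(4πr²h) = 1/(4π·3.42²·14.5) = 4.692×10^-4 K/W
ΣR = 1.258×10^-5 + 5.054×10^-6 + 4.692×10^-4 = 4.868×10^-4 K/W
Q = ΔT/ΣR = (39.7 °C − 9.55 °C)/4.868×10^-4 = 61900 W

Q = 61.9 kW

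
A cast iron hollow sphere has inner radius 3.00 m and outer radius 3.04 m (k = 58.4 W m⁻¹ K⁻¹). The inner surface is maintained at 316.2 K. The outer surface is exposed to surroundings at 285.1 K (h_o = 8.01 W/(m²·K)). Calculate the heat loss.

Resistance network (inner→outer):
  R_cast iron = (1/3.00 − 1/3.04)/(4πk) = 0.004386/(4π·58.4) = 5.976×10^-6 K/W
  R_conv,out = 1/(4πr²h) = 1/(4π·3.04²·8.01) = 0.001075 K/W
ΣR = 5.976×10^-6 + 0.001075 = 0.001081 K/W
Q = ΔT/ΣR = (316.2 K − 285.1 K)/0.001081 = 28800 W

Q = 28800 W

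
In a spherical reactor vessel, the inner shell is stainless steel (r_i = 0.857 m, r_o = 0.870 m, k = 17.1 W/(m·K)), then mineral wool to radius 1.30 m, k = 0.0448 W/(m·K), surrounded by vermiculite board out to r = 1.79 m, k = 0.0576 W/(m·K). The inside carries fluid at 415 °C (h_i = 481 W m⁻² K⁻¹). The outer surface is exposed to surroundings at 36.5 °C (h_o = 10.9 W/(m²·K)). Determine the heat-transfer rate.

Series thermal resistances, inner to outer:
  R_conv,in = 1/(4πr²h) = 1/(4π·0.857²·481) = 2.253×10^-4 K/W
  R_stainless steel = (1/0.857 − 1/0.870)/(4πk) = 0.01744/(4π·17.1) = 8.114×10^-5 K/W
  R_mineral wool = (1/0.870 − 1/1.30)/(4πk) = 0.3802/(4π·0.0448) = 0.6753 K/W
  R_vermiculite board = (1/1.30 − 1/1.79)/(4πk) = 0.2106/(4π·0.0576) = 0.2909 K/W
  R_conv,out = 1/(4πr²h) = 1/(4π·1.79²·10.9) = 0.002279 K/W
ΣR = 2.253×10^-4 + 8.114×10^-5 + 0.6753 + 0.2909 + 0.002279 = 0.9688 K/W
Q = ΔT/ΣR = (415 °C − 36.5 °C)/0.9688 = 391 W

Q = 391 W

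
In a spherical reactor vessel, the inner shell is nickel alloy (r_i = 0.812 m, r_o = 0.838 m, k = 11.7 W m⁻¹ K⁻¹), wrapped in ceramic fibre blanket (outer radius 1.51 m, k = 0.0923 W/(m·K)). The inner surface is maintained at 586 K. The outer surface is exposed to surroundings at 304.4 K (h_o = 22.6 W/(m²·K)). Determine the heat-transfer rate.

Q = 613 W

Treat each layer as a resistance in series:
  R_nickel alloy = (1/0.812 − 1/0.838)/(4πk) = 0.03821/(4π·11.7) = 2.599×10^-4 K/W
  R_ceramic fibre blanket = (1/0.838 − 1/1.51)/(4πk) = 0.5311/(4π·0.0923) = 0.4579 K/W
  R_conv,out = 1/(4πr²h) = 1/(4π·1.51²·22.6) = 0.001544 K/W
ΣR = 2.599×10^-4 + 0.4579 + 0.001544 = 0.4597 K/W
Q = ΔT/ΣR = (586 K − 304.4 K)/0.4597 = 613 W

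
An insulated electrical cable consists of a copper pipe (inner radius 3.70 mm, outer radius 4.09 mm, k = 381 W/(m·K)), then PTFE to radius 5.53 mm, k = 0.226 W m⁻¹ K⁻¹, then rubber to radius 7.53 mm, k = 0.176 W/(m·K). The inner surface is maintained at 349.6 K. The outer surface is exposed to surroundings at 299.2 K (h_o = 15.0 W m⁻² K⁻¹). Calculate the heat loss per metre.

Resistance network (inner→outer):
  R'_copper = ln(0.00409/0.00370)/(2πk) = 0.1002/(2π·381) = 4.186×10^-5 m·K/W
  R'_PTFE = ln(0.00553/0.00409)/(2πk) = 0.3016/(2π·0.226) = 0.2124 m·K/W
  R'_rubber = ln(0.00753/0.00553)/(2πk) = 0.3087/(2π·0.176) = 0.2792 m·K/W
  R'_conv,out = 1/(2πr h) = 1/(2π·0.00753·15.0) = 1.409 m·K/W
ΣR = 4.186×10^-5 + 0.2124 + 0.2792 + 1.409 = 1.901 m·K/W
Q' = ΔT/ΣR = (349.6 K − 299.2 K)/1.901 = 26.5 W/m

Q' = 26.5 W/m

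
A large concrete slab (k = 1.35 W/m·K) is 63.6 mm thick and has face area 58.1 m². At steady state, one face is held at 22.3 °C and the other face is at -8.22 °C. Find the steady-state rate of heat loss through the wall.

Q = kA·ΔT/L = 1.35 × 58.1 × |22.3 °C − -8.22 °C| / 0.0636 = 37600 W

Q = 37.6 kW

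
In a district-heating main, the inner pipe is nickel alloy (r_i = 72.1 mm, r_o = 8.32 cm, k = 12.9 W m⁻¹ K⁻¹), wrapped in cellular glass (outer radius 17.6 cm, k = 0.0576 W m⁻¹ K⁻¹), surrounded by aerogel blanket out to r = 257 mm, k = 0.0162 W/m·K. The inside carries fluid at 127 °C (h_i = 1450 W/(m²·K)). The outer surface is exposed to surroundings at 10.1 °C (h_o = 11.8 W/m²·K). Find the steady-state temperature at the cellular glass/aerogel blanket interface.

Treat each layer as a resistance in series:
  R'_conv,in = 1/(2πr h) = 1/(2π·0.0721·1450) = 0.001522 m·K/W
  R'_nickel alloy = ln(0.0832/0.0721)/(2πk) = 0.1432/(2π·12.9) = 0.001767 m·K/W
  R'_cellular glass = ln(0.176/0.0832)/(2πk) = 0.7492/(2π·0.0576) = 2.070 m·K/W
  R'_aerogel blanket = ln(0.257/0.176)/(2πk) = 0.3786/(2π·0.0162) = 3.719 m·K/W
  R'_conv,out = 1/(2πr h) = 1/(2π·0.257·11.8) = 0.05248 m·K/W
ΣR = 0.001522 + 0.001767 + 2.070 + 3.719 + 0.05248 = 5.845 m·K/W
Q' = ΔT/ΣR = (127 °C − 10.1 °C)/5.845 = 20.00 W/m
From the inner boundary to the cellular glass/aerogel blanket interface, ΣR_partial = 2.073 m·K/W.
T_interface = T_in − Q'·ΣR_partial = 127 °C − (20.00)(2.073) = 85.5 °C

T = 85.5 °C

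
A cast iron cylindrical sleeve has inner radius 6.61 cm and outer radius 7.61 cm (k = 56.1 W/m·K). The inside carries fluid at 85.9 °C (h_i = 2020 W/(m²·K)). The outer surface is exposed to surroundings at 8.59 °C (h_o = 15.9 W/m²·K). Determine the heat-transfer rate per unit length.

Q' = 581 W/m

Series thermal resistances, inner to outer:
  R'_conv,in = 1/(2πr h) = 1/(2π·0.0661·2020) = 0.001192 m·K/W
  R'_cast iron = ln(0.0761/0.0661)/(2πk) = 0.1409/(2π·56.1) = 3.997×10^-4 m·K/W
  R'_conv,out = 1/(2πr h) = 1/(2π·0.0761·15.9) = 0.1315 m·K/W
ΣR = 0.001192 + 3.997×10^-4 + 0.1315 = 0.1331 m·K/W
Q' = ΔT/ΣR = (85.9 °C − 8.59 °C)/0.1331 = 581 W/m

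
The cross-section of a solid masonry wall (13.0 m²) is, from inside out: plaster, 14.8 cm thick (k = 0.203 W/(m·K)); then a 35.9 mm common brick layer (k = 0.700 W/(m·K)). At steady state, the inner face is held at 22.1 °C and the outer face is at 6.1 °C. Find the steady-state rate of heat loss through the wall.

Series thermal resistances, inner to outer:
  R_plaster = L/(kA) = 0.148/(0.203·13.0) = 0.05608 K/W
  R_common brick = L/(kA) = 0.0359/(0.700·13.0) = 0.003945 K/W
ΣR = 0.05608 + 0.003945 = 0.06002 K/W
Q = ΔT/ΣR = (22.1 °C − 6.1 °C)/0.06002 = 267 W

Q = 267 W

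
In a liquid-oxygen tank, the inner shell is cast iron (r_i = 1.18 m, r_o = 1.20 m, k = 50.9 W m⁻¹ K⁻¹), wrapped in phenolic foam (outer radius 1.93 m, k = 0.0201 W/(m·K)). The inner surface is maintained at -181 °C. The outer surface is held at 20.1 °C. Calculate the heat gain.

Q = 161 W

Series thermal resistances, inner to outer:
  R_cast iron = (1/1.18 − 1/1.20)/(4πk) = 0.01412/(4π·50.9) = 2.208×10^-5 K/W
  R_phenolic foam = (1/1.20 − 1/1.93)/(4πk) = 0.3152/(4π·0.0201) = 1.248 K/W
ΣR = 2.208×10^-5 + 1.248 = 1.248 K/W
Q = ΔT/ΣR = (-181 °C − 20.1 °C)/1.248 = -161 W
(Negative Q ⇒ heat flows inward; heat gain = 161 W.)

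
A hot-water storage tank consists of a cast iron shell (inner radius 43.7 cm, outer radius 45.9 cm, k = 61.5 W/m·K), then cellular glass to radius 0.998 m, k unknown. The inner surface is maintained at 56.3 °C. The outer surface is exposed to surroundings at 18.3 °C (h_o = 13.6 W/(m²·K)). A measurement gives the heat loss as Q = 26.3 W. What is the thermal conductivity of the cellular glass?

k = 0.0651 W/m·K

ΣR = ΔT/Q = |56.3 − 18.3|/26.3 = 1.445 K/W
Known resistances:
  R_cast iron = (1/0.437 − 1/0.459)/(4πk) = 0.1097/(4π·61.5) = 1.419×10^-4 K/W
  R_conv,out = 1/(4πr²h) = 1/(4π·0.998²·13.6) = 0.005875 K/W
R_cellular glass = ΣR − ΣR_known = 1.445 − 0.006017 = 1.439 K/W
(1/r₁−1/r₂)/(4πk) = 1.439 ⇒ k = 1.177/(4π·1.439) = 0.0651 W/m·K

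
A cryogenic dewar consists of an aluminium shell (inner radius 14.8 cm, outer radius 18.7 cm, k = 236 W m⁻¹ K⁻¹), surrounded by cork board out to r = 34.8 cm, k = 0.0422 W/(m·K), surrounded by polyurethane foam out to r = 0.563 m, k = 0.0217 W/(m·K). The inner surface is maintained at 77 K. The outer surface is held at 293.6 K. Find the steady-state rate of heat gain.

Q = 24.9 W

Resistance network (inner→outer):
  R_aluminium = (1/0.148 − 1/0.187)/(4πk) = 1.409/(4π·236) = 4.752×10^-4 K/W
  R_cork board = (1/0.187 − 1/0.348)/(4πk) = 2.474/(4π·0.0422) = 4.665 K/W
  R_polyurethane foam = (1/0.348 − 1/0.563)/(4πk) = 1.097/(4π·0.0217) = 4.024 K/W
ΣR = 4.752×10^-4 + 4.665 + 4.024 = 8.689 K/W
Q = ΔT/ΣR = (77 K − 293.6 K)/8.689 = -24.9 W
(Negative Q ⇒ heat flows inward; heat gain = 24.9 W.)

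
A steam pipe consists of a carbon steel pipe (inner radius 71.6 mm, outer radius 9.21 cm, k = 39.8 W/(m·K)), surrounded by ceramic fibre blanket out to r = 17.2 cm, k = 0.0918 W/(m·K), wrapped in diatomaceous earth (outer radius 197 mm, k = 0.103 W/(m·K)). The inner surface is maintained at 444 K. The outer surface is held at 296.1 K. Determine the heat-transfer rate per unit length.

Treat each layer as a resistance in series:
  R'_carbon steel = ln(0.0921/0.0716)/(2πk) = 0.2518/(2π·39.8) = 0.001007 m·K/W
  R'_ceramic fibre blanket = ln(0.172/0.0921)/(2πk) = 0.6246/(2π·0.0918) = 1.083 m·K/W
  R'_diatomaceous earth = ln(0.197/0.172)/(2πk) = 0.1357/(2π·0.103) = 0.2097 m·K/W
ΣR = 0.001007 + 1.083 + 0.2097 = 1.294 m·K/W
Q' = ΔT/ΣR = (444 K − 296.1 K)/1.294 = 114 W/m

Q' = 114 W/m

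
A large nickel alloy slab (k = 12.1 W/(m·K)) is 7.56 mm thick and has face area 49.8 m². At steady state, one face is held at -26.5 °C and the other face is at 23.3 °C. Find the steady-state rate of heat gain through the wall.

Q = kA·ΔT/L = 12.1 × 49.8 × |-26.5 °C − 23.3 °C| / 0.00756 = 3.97×10^6 W

Q = 3970 kW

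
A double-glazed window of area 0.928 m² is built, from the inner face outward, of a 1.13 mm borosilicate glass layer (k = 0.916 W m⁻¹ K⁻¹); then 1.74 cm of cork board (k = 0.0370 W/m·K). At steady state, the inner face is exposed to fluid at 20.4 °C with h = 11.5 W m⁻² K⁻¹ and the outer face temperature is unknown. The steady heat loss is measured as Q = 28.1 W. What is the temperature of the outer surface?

T_out = 3.49 °C

Sum the resistances:
  R_conv,in = 1/(hA) = 1/(11.5·0.928) = 0.09370 K/W
  R_borosilicate glass = L/(kA) = 0.00113/(0.916·0.928) = 0.001329 K/W
  R_cork board = L/(kA) = 0.0174/(0.0370·0.928) = 0.5068 K/W
ΣR = 0.6018 K/W
ΔT = Q·ΣR = 28.1 × 0.6018 = 16.91 K
Heat flows outward, so T_out = T_in − ΔT = 20.4 − 16.91 = 3.49 °C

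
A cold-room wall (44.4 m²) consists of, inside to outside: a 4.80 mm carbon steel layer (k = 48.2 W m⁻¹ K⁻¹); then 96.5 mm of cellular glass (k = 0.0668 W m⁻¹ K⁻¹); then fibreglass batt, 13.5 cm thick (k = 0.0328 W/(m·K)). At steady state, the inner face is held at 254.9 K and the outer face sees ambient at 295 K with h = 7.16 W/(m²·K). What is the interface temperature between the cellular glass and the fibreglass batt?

T = 265.06 K

Treat each layer as a resistance in series:
  R_carbon steel = L/(kA) = 0.00480/(48.2·44.4) = 2.243×10^-6 K/W
  R_cellular glass = L/(kA) = 0.0965/(0.0668·44.4) = 0.03254 K/W
  R_fibreglass batt = L/(kA) = 0.135/(0.0328·44.4) = 0.09270 K/W
  R_conv,out = 1/(hA) = 1/(7.16·44.4) = 0.003146 K/W
ΣR = 2.243×10^-6 + 0.03254 + 0.09270 + 0.003146 = 0.1284 K/W
Q = ΔT/ΣR = (254.9 K − 295 K)/0.1284 = -312.3 W
From the inner boundary to the cellular glass/fibreglass batt interface, ΣR_partial = 0.03254 K/W.
T_interface = T_in − Q·ΣR_partial = 254.9 K − (-312.3)(0.03254) = 265.06 K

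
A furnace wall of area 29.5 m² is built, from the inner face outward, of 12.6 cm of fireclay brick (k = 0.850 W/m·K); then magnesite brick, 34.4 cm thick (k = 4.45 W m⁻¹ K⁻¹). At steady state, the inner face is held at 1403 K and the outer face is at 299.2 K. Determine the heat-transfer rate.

Treat each layer as a resistance in series:
  R_fireclay brick = L/(kA) = 0.126/(0.850·29.5) = 0.005025 K/W
  R_magnesite brick = L/(kA) = 0.344/(4.45·29.5) = 0.002620 K/W
ΣR = 0.005025 + 0.002620 = 0.007645 K/W
Q = ΔT/ΣR = (1403 K − 299.2 K)/0.007645 = 1.44×10^5 W

Q = 1.44×10^5 W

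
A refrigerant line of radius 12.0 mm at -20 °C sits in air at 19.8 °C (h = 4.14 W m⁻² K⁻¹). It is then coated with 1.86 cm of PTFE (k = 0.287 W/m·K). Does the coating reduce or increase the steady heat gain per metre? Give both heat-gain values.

Critical radius for a cylinder: r_cr = k/h = 0.0693 m = 6.93 cm.
Outer radius after coating: r₂ = 0.0120 + 0.0186 = 0.0306 m.
Since r₁ < r_cr and r₂ ≤ r_cr, the coating moves toward the maximum at r_cr — heat gain rises.
Bare: R = 1/(2πr₁h) = 3.204 m·K/W; Q = 39.8/3.204 = 12.4 W/m.
Coated: R = R_cond + R_conv = 1.775 m·K/W; Q = 39.8/1.775 = 22.4 W/m.

increases: 12.4 → 22.4 W/m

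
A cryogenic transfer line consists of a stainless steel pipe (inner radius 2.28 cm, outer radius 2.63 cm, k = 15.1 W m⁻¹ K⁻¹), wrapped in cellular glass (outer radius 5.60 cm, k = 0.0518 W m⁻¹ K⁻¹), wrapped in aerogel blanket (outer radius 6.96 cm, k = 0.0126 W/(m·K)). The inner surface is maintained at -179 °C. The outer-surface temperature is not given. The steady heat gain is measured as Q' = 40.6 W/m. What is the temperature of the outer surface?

Series resistances:
  R'_stainless steel = ln(0.0263/0.0228)/(2πk) = 0.1428/(2π·15.1) = 0.001505 m·K/W
  R'_cellular glass = ln(0.0560/0.0263)/(2πk) = 0.7558/(2π·0.0518) = 2.322 m·K/W
  R'_aerogel blanket = ln(0.0696/0.0560)/(2πk) = 0.2174/(2π·0.0126) = 2.746 m·K/W
ΣR = 5.070 m·K/W
ΔT = Q'·ΣR = 40.6 × 5.070 = 205.8 K
Heat flows inward, so T_out = T_in + ΔT = -179 + 205.8 = 26.8 °C

T_out = 26.8 °C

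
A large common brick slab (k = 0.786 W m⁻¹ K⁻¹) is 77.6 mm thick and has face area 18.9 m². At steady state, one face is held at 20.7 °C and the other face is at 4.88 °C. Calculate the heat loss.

Q = kA·ΔT/L = 0.786 × 18.9 × |20.7 °C − 4.88 °C| / 0.0776 = 3030 W

Q = 3.03 kW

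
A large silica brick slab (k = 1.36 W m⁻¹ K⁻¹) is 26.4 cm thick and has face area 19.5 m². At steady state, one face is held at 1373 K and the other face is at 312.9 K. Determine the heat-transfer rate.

Q = 106 kW

Q = kA·ΔT/L = 1.36 × 19.5 × |1373 K − 312.9 K| / 0.264 = 1.06×10^5 W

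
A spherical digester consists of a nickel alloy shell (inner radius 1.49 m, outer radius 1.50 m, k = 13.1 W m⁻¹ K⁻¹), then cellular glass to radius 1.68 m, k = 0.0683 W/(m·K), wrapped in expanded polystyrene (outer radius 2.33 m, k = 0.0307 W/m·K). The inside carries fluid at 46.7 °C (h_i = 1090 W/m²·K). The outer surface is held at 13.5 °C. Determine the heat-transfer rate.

Treat each layer as a resistance in series:
  R_conv,in = 1/(4πr²h) = 1/(4π·1.49²·1090) = 3.288×10^-5 K/W
  R_nickel alloy = (1/1.49 − 1/1.50)/(4πk) = 0.004474/(4π·13.1) = 2.718×10^-5 K/W
  R_cellular glass = (1/1.50 − 1/1.68)/(4πk) = 0.07143/(4π·0.0683) = 0.08322 K/W
  R_expanded polystyrene = (1/1.68 − 1/2.33)/(4πk) = 0.1661/(4π·0.0307) = 0.4304 K/W
ΣR = 3.288×10^-5 + 2.718×10^-5 + 0.08322 + 0.4304 = 0.5137 K/W
Q = ΔT/ΣR = (46.7 °C − 13.5 °C)/0.5137 = 64.6 W

Q = 64.6 W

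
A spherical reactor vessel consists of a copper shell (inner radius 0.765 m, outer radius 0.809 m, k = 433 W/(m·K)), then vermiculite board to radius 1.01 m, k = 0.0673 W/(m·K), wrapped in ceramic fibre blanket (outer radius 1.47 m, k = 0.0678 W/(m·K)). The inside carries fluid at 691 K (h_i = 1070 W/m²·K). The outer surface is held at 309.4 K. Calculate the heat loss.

Q = 583 W

Resistance network (inner→outer):
  R_conv,in = 1/(4πr²h) = 1/(4π·0.765²·1070) = 1.271×10^-4 K/W
  R_copper = (1/0.765 − 1/0.809)/(4πk) = 0.07110/(4π·433) = 1.307×10^-5 K/W
  R_vermiculite board = (1/0.809 − 1/1.01)/(4πk) = 0.2460/(4π·0.0673) = 0.2909 K/W
  R_ceramic fibre blanket = (1/1.01 − 1/1.47)/(4πk) = 0.3098/(4π·0.0678) = 0.3636 K/W
ΣR = 1.271×10^-4 + 1.307×10^-5 + 0.2909 + 0.3636 = 0.6546 K/W
Q = ΔT/ΣR = (691 K − 309.4 K)/0.6546 = 583 W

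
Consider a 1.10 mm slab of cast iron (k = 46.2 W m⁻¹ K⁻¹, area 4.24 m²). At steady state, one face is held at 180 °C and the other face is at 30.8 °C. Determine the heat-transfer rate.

Q = 26600 kW

Q = kA·ΔT/L = 46.2 × 4.24 × |180 °C − 30.8 °C| / 0.00110 = 2.66×10^7 W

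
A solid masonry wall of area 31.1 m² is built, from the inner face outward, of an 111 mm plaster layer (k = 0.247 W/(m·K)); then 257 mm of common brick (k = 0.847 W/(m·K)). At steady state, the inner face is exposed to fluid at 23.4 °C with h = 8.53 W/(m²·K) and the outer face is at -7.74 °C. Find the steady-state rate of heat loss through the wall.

Resistance network (inner→outer):
  R_conv,in = 1/(hA) = 1/(8.53·31.1) = 0.003770 K/W
  R_plaster = L/(kA) = 0.111/(0.247·31.1) = 0.01445 K/W
  R_common brick = L/(kA) = 0.257/(0.847·31.1) = 0.009756 K/W
ΣR = 0.003770 + 0.01445 + 0.009756 = 0.02798 K/W
Q = ΔT/ΣR = (23.4 °C − -7.74 °C)/0.02798 = 1110 W

Q = 1110 W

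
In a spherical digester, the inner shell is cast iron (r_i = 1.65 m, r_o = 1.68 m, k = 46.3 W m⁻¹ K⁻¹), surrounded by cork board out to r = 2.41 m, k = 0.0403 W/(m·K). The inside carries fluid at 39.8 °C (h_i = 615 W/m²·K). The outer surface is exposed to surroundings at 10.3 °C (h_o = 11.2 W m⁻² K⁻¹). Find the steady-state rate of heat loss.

Resistance network (inner→outer):
  R_conv,in = 1/(4πr²h) = 1/(4π·1.65²·615) = 4.753×10^-5 K/W
  R_cast iron = (1/1.65 − 1/1.68)/(4πk) = 0.01082/(4π·46.3) = 1.860×10^-5 K/W
  R_cork board = (1/1.68 − 1/2.41)/(4πk) = 0.1803/(4π·0.0403) = 0.3560 K/W
  R_conv,out = 1/(4πr²h) = 1/(4π·2.41²·11.2) = 0.001223 K/W
ΣR = 4.753×10^-5 + 1.860×10^-5 + 0.3560 + 0.001223 = 0.3573 K/W
Q = ΔT/ΣR = (39.8 °C − 10.3 °C)/0.3573 = 82.6 W

Q = 82.6 W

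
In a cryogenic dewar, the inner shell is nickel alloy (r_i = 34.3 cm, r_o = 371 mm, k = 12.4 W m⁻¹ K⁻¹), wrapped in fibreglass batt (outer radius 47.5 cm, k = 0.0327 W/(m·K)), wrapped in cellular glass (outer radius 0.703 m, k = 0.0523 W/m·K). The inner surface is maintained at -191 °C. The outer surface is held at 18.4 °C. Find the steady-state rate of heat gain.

Resistance network (inner→outer):
  R_nickel alloy = (1/0.343 − 1/0.371)/(4πk) = 0.2200/(4π·12.4) = 0.001412 K/W
  R_fibreglass batt = (1/0.371 − 1/0.475)/(4πk) = 0.5902/(4π·0.0327) = 1.436 K/W
  R_cellular glass = (1/0.475 − 1/0.703)/(4πk) = 0.6828/(4π·0.0523) = 1.039 K/W
ΣR = 0.001412 + 1.436 + 1.039 = 2.476 K/W
Q = ΔT/ΣR = (-191 °C − 18.4 °C)/2.476 = -84.6 W
(Negative Q ⇒ heat flows inward; heat gain = 84.6 W.)

Q = 84.6 W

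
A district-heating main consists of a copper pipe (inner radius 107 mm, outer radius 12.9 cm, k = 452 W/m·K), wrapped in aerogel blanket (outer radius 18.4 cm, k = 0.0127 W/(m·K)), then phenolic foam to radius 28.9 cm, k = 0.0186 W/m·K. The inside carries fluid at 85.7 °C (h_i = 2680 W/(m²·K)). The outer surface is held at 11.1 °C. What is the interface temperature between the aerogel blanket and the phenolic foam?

T = 45.8 °C

Series thermal resistances, inner to outer:
  R'_conv,in = 1/(2πr h) = 1/(2π·0.107·2680) = 5.550×10^-4 m·K/W
  R'_copper = ln(0.129/0.107)/(2πk) = 0.1870/(2π·452) = 6.584×10^-5 m·K/W
  R'_aerogel blanket = ln(0.184/0.129)/(2πk) = 0.3551/(2π·0.0127) = 4.450 m·K/W
  R'_phenolic foam = ln(0.289/0.184)/(2πk) = 0.4515/(2π·0.0186) = 3.863 m·K/W
ΣR = 5.550×10^-4 + 6.584×10^-5 + 4.450 + 3.863 = 8.314 m·K/W
Q' = ΔT/ΣR = (85.7 °C − 11.1 °C)/8.314 = 8.973 W/m
From the inner boundary to the aerogel blanket/phenolic foam interface, ΣR_partial = 4.451 m·K/W.
T_interface = T_in − Q'·ΣR_partial = 85.7 °C − (8.973)(4.451) = 45.8 °C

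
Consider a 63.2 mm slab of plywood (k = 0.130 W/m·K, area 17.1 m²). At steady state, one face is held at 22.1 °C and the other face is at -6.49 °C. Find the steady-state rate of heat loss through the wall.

Q = kA·ΔT/L = 0.130 × 17.1 × |22.1 °C − -6.49 °C| / 0.0632 = 1010 W

Q = 1010 W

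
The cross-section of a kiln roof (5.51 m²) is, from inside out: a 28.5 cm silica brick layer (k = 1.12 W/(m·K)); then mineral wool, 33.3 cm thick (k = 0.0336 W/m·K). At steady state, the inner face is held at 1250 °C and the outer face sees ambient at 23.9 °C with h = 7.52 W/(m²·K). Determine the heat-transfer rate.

Q = 656 W

Series thermal resistances, inner to outer:
  R_silica brick = L/(kA) = 0.285/(1.12·5.51) = 0.04618 K/W
  R_mineral wool = L/(kA) = 0.333/(0.0336·5.51) = 1.799 K/W
  R_conv,out = 1/(hA) = 1/(7.52·5.51) = 0.02413 K/W
ΣR = 0.04618 + 1.799 + 0.02413 = 1.869 K/W
Q = ΔT/ΣR = (1250 °C − 23.9 °C)/1.869 = 656 W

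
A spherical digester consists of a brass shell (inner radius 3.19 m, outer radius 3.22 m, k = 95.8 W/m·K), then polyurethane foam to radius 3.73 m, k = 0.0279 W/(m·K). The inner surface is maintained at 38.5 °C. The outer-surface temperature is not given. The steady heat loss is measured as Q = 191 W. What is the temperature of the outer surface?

Series resistances:
  R_brass = (1/3.19 − 1/3.22)/(4πk) = 0.002921/(4π·95.8) = 2.426×10^-6 K/W
  R_polyurethane foam = (1/3.22 − 1/3.73)/(4πk) = 0.04246/(4π·0.0279) = 0.1211 K/W
ΣR = 0.1211 K/W
ΔT = Q·ΣR = 191 × 0.1211 = 23.13 K
Heat flows outward, so T_out = T_in − ΔT = 38.5 − 23.13 = 15.4 °C

T_out = 15.4 °C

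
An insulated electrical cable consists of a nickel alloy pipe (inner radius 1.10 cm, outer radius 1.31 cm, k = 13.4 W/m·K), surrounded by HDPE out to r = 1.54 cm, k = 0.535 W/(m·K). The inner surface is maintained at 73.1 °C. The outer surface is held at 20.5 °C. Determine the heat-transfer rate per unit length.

Q' = 1050 W/m

Treat each layer as a resistance in series:
  R'_nickel alloy = ln(0.0131/0.0110)/(2πk) = 0.1747/(2π·13.4) = 0.002075 m·K/W
  R'_HDPE = ln(0.0154/0.0131)/(2πk) = 0.1618/(2π·0.535) = 0.04812 m·K/W
ΣR = 0.002075 + 0.04812 = 0.05020 m·K/W
Q' = ΔT/ΣR = (73.1 °C − 20.5 °C)/0.05020 = 1050 W/m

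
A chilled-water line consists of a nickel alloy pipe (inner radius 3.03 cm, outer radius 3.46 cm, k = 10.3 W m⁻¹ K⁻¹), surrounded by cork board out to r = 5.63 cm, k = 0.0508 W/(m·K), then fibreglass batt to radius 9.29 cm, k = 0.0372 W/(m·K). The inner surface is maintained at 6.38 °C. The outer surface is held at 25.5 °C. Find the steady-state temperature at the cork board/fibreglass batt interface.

Treat each layer as a resistance in series:
  R'_nickel alloy = ln(0.0346/0.0303)/(2πk) = 0.1327/(2π·10.3) = 0.002051 m·K/W
  R'_cork board = ln(0.0563/0.0346)/(2πk) = 0.4868/(2π·0.0508) = 1.525 m·K/W
  R'_fibreglass batt = ln(0.0929/0.0563)/(2πk) = 0.5008/(2π·0.0372) = 2.143 m·K/W
ΣR = 0.002051 + 1.525 + 2.143 = 3.670 m·K/W
Q' = ΔT/ΣR = (6.38 °C − 25.5 °C)/3.670 = -5.210 W/m
From the inner boundary to the cork board/fibreglass batt interface, ΣR_partial = 1.527 m·K/W.
T_interface = T_in − Q'·ΣR_partial = 6.38 °C − (-5.210)(1.527) = 14.3 °C

T = 14.3 °C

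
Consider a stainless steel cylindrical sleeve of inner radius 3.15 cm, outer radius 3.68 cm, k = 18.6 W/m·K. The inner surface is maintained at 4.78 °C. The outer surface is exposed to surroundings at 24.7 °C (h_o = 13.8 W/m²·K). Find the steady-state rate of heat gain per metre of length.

Series thermal resistances, inner to outer:
  R'_stainless steel = ln(0.0368/0.0315)/(2πk) = 0.1555/(2π·18.6) = 0.001331 m·K/W
  R'_conv,out = 1/(2πr h) = 1/(2π·0.0368·13.8) = 0.3134 m·K/W
ΣR = 0.001331 + 0.3134 = 0.3147 m·K/W
Q' = ΔT/ΣR = (4.78 °C − 24.7 °C)/0.3147 = -63.3 W/m
(Negative Q' ⇒ heat flows inward; heat gain = 63.3 W/m.)

Q' = 63.3 W/m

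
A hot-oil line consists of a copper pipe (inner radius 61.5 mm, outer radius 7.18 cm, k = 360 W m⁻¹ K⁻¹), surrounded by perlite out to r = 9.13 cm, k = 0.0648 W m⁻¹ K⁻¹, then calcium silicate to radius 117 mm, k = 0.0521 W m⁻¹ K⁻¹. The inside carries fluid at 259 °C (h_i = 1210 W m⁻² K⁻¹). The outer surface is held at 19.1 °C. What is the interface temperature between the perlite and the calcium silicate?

Treat each layer as a resistance in series:
  R'_conv,in = 1/(2πr h) = 1/(2π·0.0615·1210) = 0.002139 m·K/W
  R'_copper = ln(0.0718/0.0615)/(2πk) = 0.1548/(2π·360) = 6.846×10^-5 m·K/W
  R'_perlite = ln(0.0913/0.0718)/(2πk) = 0.2403/(2π·0.0648) = 0.5901 m·K/W
  R'_calcium silicate = ln(0.117/0.0913)/(2πk) = 0.2480/(2π·0.0521) = 0.7577 m·K/W
ΣR = 0.002139 + 6.846×10^-5 + 0.5901 + 0.7577 = 1.350 m·K/W
Q' = ΔT/ΣR = (259 °C − 19.1 °C)/1.350 = 177.7 W/m
From the inner boundary to the perlite/calcium silicate interface, ΣR_partial = 0.5923 m·K/W.
T_interface = T_in − Q'·ΣR_partial = 259 °C − (177.7)(0.5923) = 154 °C

T = 154 °C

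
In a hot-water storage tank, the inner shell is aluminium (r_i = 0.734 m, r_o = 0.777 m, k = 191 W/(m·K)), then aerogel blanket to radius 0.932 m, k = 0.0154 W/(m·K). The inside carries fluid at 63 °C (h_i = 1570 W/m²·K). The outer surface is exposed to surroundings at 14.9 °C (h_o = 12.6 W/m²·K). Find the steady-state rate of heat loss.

Resistance network (inner→outer):
  R_conv,in = 1/(4πr²h) = 1/(4π·0.734²·1570) = 9.408×10^-5 K/W
  R_aluminium = (1/0.734 − 1/0.777)/(4πk) = 0.07540/(4π·191) = 3.141×10^-5 K/W
  R_aerogel blanket = (1/0.777 − 1/0.932)/(4πk) = 0.2140/(4π·0.0154) = 1.106 K/W
  R_conv,out = 1/(4πr²h) = 1/(4π·0.932²·12.6) = 0.007271 K/W
ΣR = 9.408×10^-5 + 3.141×10^-5 + 1.106 + 0.007271 = 1.113 K/W
Q = ΔT/ΣR = (63 °C − 14.9 °C)/1.113 = 43.2 W

Q = 43.2 W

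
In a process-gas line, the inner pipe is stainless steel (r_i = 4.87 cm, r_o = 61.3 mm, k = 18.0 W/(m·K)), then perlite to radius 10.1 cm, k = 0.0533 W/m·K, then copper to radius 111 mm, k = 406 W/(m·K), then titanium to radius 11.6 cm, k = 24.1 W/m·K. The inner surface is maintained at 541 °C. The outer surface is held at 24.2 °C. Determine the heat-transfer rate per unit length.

Series thermal resistances, inner to outer:
  R'_stainless steel = ln(0.0613/0.0487)/(2πk) = 0.2301/(2π·18.0) = 0.002035 m·K/W
  R'_perlite = ln(0.101/0.0613)/(2πk) = 0.4993/(2π·0.0533) = 1.491 m·K/W
  R'_copper = ln(0.111/0.101)/(2πk) = 0.09441/(2π·406) = 3.701×10^-5 m·K/W
  R'_titanium = ln(0.116/0.111)/(2πk) = 0.04406/(2π·24.1) = 2.910×10^-4 m·K/W
ΣR = 0.002035 + 1.491 + 3.701×10^-5 + 2.910×10^-4 = 1.493 m·K/W
Q' = ΔT/ΣR = (541 °C − 24.2 °C)/1.493 = 346 W/m

Q' = 346 W/m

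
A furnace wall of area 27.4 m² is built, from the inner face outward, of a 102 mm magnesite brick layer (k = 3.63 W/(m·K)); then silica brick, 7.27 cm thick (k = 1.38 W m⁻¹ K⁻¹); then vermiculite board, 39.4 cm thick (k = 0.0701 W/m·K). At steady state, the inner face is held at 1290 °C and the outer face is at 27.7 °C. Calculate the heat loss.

Q = 6070 W

Resistance network (inner→outer):
  R_magnesite brick = L/(kA) = 0.102/(3.63·27.4) = 0.001026 K/W
  R_silica brick = L/(kA) = 0.0727/(1.38·27.4) = 0.001923 K/W
  R_vermiculite board = L/(kA) = 0.394/(0.0701·27.4) = 0.2051 K/W
ΣR = 0.001026 + 0.001923 + 0.2051 = 0.2080 K/W
Q = ΔT/ΣR = (1290 °C − 27.7 °C)/0.2080 = 6070 W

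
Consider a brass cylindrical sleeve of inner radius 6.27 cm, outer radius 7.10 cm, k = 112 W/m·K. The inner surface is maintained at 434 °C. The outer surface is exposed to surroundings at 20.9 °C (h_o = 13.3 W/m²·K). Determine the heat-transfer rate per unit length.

Series thermal resistances, inner to outer:
  R'_brass = ln(0.0710/0.0627)/(2πk) = 0.1243/(2π·112) = 1.767×10^-4 m·K/W
  R'_conv,out = 1/(2πr h) = 1/(2π·0.0710·13.3) = 0.1685 m·K/W
ΣR = 1.767×10^-4 + 0.1685 = 0.1687 m·K/W
Q' = ΔT/ΣR = (434 °C − 20.9 °C)/0.1687 = 2450 W/m

Q' = 2450 W/m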